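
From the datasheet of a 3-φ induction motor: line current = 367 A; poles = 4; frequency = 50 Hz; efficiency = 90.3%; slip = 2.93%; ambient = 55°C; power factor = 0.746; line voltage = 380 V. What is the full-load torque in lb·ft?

P_in = √3·V·I·cosφ = 1.732 × 380 × 367 × 0.746 = 180192 W
P_out = η·P_in = 0.903 × 180192 = 162713 W
n_s = 120×50/4 = 1500 rpm; n = 1500×(1−0.0293) = 1456 rpm
ω = 2π×1456/60 = 152.5 rad/s
τ = P_out/ω = 162713/152.5 = 1067 N·m
In lb·ft: 1067/1.356 = 787 lb·ft

787 lb·ft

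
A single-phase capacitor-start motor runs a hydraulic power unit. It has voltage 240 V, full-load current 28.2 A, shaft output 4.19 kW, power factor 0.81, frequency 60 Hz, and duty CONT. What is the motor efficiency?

76.4 %

P_out = 4.19 kW = 4190 W
P_in = V·I·cosφ = 240 × 28.2 × 0.81 = 5482 W
η = P_out / P_in = 4190 / 5482 = 0.764 = 76.4%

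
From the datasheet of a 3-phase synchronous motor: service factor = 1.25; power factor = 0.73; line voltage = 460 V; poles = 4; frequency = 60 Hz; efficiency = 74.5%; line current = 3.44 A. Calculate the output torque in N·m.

7.91 N·m

P_in = √3·V·I·cosφ = 1.732 × 460 × 3.44 × 0.73 = 2001 W
P_out = η·P_in = 0.745 × 2001 = 1491 W
n = n_s = 120×60/4 = 1800 rpm (synchronous)
ω = 2π×1800/60 = 188.5 rad/s
τ = P_out/ω = 1491/188.5 = 7.91 N·m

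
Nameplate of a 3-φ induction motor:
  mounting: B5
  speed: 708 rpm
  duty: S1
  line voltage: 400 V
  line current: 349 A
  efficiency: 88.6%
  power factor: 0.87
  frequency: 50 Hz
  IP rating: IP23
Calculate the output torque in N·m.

P_in = √3·V·I·cosφ = 1.732 × 400 × 349 × 0.87 = 210355 W
P_out = η·P_in = 0.886 × 210355 = 186375 W
n = 708 rpm
ω = 2π×708/60 = 74.14 rad/s
τ = P_out/ω = 186375/74.14 = 2510 N·m

2510 N·m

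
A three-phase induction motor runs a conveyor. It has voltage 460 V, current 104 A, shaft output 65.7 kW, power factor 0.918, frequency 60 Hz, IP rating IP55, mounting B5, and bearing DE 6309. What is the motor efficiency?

P_out = 65.7 kW = 65700 W
P_in = √3·V_L·I_L·cosφ = 1.732 × 460 × 104 × 0.918 = 76064 W
η = P_out / P_in = 65700 / 76064 = 0.864 = 86.4%

86.4 %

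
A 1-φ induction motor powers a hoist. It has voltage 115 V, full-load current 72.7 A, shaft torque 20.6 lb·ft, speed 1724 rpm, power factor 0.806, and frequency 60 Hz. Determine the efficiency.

74.8 %

τ = 20.6 lb·ft × 1.356 = 27.93 N·m
ω = 2π × 1724/60 = 180.5 rad/s; P_out = τω = 27.93 × 180.5 = 5041 W
P_in = V·I·cosφ = 115 × 72.7 × 0.806 = 6739 W
η = P_out / P_in = 5041 / 6739 = 0.748 = 74.8%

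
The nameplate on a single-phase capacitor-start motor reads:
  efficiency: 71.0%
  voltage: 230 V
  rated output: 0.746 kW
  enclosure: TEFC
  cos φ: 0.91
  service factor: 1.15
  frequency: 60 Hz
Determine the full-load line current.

P_out = 0.746 kW = 746 W
P_in = P_out / η = 746 / 0.710 = 1051 W
I = P_in / (V·cosφ) = 1051 / (230 × 0.91) = 5.02 A

5.02 A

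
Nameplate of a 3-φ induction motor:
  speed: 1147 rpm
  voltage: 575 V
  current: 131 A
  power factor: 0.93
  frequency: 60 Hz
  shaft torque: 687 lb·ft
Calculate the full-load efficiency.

τ = 687 lb·ft × 1.356 = 931.6 N·m
ω = 2π × 1147/60 = 120.1 rad/s; P_out = τω = 931.6 × 120.1 = 111885 W
P_in = √3·V_L·I_L·cosφ = 1.732 × 575 × 131 × 0.93 = 121330 W
η = P_out / P_in = 111885 / 121330 = 0.922 = 92.2%

92.2 %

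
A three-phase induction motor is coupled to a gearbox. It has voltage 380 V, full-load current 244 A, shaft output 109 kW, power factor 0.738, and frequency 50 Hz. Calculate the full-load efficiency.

P_out = 109 kW = 109000 W
P_in = √3·V_L·I_L·cosφ = 1.732 × 380 × 244 × 0.738 = 118516 W
η = P_out / P_in = 109000 / 118516 = 0.920 = 92.0%

92.0 %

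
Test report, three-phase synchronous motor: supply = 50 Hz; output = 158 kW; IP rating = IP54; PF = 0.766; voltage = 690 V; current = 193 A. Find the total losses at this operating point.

P_in = √3·V·I·cosφ = 1.732×690×193×0.766 = 176678 W
P_out = 158000 W
Losses = P_in − P_out = 176678 − 158000 = 18678 W

18700 W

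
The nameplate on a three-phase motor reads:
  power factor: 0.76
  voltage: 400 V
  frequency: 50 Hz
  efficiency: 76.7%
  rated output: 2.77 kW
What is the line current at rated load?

P_out = 2.77 kW = 2770 W
P_in = P_out / η = 2770 / 0.767 = 3611 W
I_L = P_in / (√3·V_L·cosφ) = 3611 / (1.732 × 400 × 0.76) = 6.86 A

6.86 A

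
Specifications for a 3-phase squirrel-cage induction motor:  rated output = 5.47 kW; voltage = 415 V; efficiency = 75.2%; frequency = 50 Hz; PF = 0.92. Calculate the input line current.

11 A

P_out = 5.47 kW = 5470 W
P_in = P_out / η = 5470 / 0.752 = 7274 W
I_L = P_in / (√3·V_L·cosφ) = 7274 / (1.732 × 415 × 0.92) = 11 A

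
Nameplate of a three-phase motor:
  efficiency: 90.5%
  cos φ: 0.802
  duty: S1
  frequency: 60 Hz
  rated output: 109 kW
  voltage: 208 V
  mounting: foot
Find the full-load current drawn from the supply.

P_out = 109 kW = 109000 W
P_in = P_out / η = 109000 / 0.905 = 120442 W
I_L = P_in / (√3·V_L·cosφ) = 120442 / (1.732 × 208 × 0.802) = 417 A

417 A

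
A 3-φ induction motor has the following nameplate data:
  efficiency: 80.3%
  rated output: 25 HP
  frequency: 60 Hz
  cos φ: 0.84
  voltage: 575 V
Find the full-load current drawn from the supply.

27.8 A

P_out = 25 × 746 = 18650 W
P_in = P_out / η = 18650 / 0.803 = 23225 W
I_L = P_in / (√3·V_L·cosφ) = 23225 / (1.732 × 575 × 0.84) = 27.8 A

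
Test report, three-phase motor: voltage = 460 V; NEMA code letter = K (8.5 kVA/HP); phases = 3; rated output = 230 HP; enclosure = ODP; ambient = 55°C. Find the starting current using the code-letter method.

2450 A

S_LR = 8.5 × 230 = 1955 kVA
I_LR = S_LR/(√3·V_L) = 1955000/(1.732×460) = 2450 A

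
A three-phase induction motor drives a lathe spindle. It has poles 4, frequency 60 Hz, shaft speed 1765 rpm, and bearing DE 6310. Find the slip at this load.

n_s = 120f/p = 120×60/4 = 1800 rpm
s = (n_s − n)/n_s = (1800 − 1765)/1800 = 0.0194

1.94 %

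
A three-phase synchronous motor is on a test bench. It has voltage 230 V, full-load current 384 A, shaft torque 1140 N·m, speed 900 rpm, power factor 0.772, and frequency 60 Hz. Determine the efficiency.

91.0 %

ω = 2π × 900/60 = 94.25 rad/s; P_out = τω = 1140 × 94.25 = 107445 W
P_in = √3·V_L·I_L·cosφ = 1.732 × 230 × 384 × 0.772 = 118093 W
η = P_out / P_in = 107445 / 118093 = 0.910 = 91.0%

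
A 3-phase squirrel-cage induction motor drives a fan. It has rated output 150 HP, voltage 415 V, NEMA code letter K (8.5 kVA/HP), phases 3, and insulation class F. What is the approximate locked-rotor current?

1770 A

S_LR = 8.5 × 150 = 1275 kVA
I_LR = S_LR/(√3·V_L) = 1275000/(1.732×415) = 1770 A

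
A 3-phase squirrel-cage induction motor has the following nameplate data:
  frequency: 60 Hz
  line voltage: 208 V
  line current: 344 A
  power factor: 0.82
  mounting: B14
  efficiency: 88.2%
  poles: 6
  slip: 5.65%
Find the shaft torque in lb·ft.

P_in = √3·V·I·cosφ = 1.732 × 208 × 344 × 0.82 = 101621 W
P_out = η·P_in = 0.882 × 101621 = 89630 W
n_s = 120×60/6 = 1200 rpm; n = 1200×(1−0.0565) = 1132 rpm
ω = 2π×1132/60 = 118.5 rad/s
τ = P_out/ω = 89630/118.5 = 756.4 N·m
In lb·ft: 756.4/1.356 = 558 lb·ft

558 lb·ft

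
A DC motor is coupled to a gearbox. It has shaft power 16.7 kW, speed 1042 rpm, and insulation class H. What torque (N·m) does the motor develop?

153 N·m

ω = 2π × 1042/60 = 109.1 rad/s
τ = P/ω = 16700/109.1 = 153 N·m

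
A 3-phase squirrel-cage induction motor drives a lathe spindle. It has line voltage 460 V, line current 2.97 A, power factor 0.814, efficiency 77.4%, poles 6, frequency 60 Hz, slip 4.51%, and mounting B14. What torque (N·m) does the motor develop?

12.4 N·m

P_in = √3·V·I·cosφ = 1.732 × 460 × 2.97 × 0.814 = 1926 W
P_out = η·P_in = 0.774 × 1926 = 1491 W
n_s = 120×60/6 = 1200 rpm; n = 1200×(1−0.0451) = 1146 rpm
ω = 2π×1146/60 = 120 rad/s
τ = P_out/ω = 1491/120 = 12.4 N·m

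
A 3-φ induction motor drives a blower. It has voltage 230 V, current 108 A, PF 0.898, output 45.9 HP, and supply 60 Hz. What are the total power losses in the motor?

4390 W

P_in = √3·V·I·cosφ = 1.732×230×108×0.898 = 38635 W
P_out = 45.9×746 = 34241 W
Losses = P_in − P_out = 38635 − 34241 = 4394 W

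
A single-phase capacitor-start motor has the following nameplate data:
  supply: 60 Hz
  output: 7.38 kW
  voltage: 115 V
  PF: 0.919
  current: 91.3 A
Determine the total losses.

2270 W

P_in = V·I·cosφ = 115×91.3×0.919 = 9649 W
P_out = 7380 W
Losses = P_in − P_out = 9649 − 7380 = 2269 W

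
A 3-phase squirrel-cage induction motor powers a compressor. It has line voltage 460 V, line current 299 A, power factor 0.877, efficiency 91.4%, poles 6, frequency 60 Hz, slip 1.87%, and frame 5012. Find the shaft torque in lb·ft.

1140 lb·ft

P_in = √3·V·I·cosφ = 1.732 × 460 × 299 × 0.877 = 208918 W
P_out = η·P_in = 0.914 × 208918 = 190951 W
n_s = 120×60/6 = 1200 rpm; n = 1200×(1−0.0187) = 1178 rpm
ω = 2π×1178/60 = 123.4 rad/s
τ = P_out/ω = 190951/123.4 = 1547 N·m
In lb·ft: 1547/1.356 = 1140 lb·ft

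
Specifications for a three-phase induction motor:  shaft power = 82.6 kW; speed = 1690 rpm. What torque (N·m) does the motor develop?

ω = 2π × 1690/60 = 177 rad/s
τ = P/ω = 82600/177 = 467 N·m

467 N·m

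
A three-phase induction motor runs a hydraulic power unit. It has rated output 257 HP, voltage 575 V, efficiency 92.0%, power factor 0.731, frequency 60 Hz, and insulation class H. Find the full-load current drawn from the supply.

P_out = 257 × 746 = 191722 W
P_in = P_out / η = 191722 / 0.920 = 208393 W
I_L = P_in / (√3·V_L·cosφ) = 208393 / (1.732 × 575 × 0.731) = 286 A

286 A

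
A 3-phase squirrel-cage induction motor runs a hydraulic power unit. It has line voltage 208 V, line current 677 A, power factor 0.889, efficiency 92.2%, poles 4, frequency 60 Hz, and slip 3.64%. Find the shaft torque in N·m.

1100 N·m

P_in = √3·V·I·cosφ = 1.732 × 208 × 677 × 0.889 = 216821 W
P_out = η·P_in = 0.922 × 216821 = 199909 W
n_s = 120×60/4 = 1800 rpm; n = 1800×(1−0.0364) = 1734 rpm
ω = 2π×1734/60 = 181.6 rad/s
τ = P_out/ω = 199909/181.6 = 1100 N·m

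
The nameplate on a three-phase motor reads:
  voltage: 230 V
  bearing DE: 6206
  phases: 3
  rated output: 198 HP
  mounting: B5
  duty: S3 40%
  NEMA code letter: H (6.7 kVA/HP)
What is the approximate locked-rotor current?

3330 A

S_LR = 6.7 × 198 = 1326.6 kVA
I_LR = S_LR/(√3·V_L) = 1326600/(1.732×230) = 3330 A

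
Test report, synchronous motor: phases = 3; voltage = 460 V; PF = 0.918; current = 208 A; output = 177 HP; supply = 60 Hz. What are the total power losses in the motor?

20100 W

P_in = √3·V·I·cosφ = 1.732×460×208×0.918 = 152129 W
P_out = 177×746 = 132042 W
Losses = P_in − P_out = 152129 − 132042 = 20087 W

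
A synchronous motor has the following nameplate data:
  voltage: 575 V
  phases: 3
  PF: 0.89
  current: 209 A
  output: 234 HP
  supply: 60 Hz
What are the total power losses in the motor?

10.7 kW

P_in = √3·V·I·cosφ = 1.732×575×209×0.89 = 185247 W
P_out = 234×746 = 174564 W
Losses = P_in − P_out = 185247 − 174564 = 10683 W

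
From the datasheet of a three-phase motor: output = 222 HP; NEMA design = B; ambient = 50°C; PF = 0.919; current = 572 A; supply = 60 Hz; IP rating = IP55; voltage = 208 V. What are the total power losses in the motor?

23.8 kW

P_in = √3·V·I·cosφ = 1.732×208×572×0.919 = 189375 W
P_out = 222×746 = 165612 W
Losses = P_in − P_out = 189375 − 165612 = 23763 W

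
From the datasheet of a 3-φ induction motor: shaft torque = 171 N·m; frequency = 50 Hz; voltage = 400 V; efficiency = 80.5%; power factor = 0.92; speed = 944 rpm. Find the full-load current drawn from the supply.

32.9 A

ω = 2π×944/60 = 98.86 rad/s; P_out = τω = 171 × 98.86 = 16905 W
P_in = P_out / η = 16905 / 0.805 = 21000 W
I_L = P_in / (√3·V_L·cosφ) = 21000 / (1.732 × 400 × 0.92) = 32.9 A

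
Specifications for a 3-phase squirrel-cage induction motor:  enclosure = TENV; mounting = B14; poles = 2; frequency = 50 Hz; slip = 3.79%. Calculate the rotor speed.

n_s = 120f/p = 120×50/2 = 3000 rpm
n = n_s(1 − s) = 3000 × (1 − 0.0379) = 2886 rpm

2886 rpm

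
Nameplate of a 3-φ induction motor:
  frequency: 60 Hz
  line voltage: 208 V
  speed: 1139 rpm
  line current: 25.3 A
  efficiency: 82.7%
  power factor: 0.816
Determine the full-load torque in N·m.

51.6 N·m

P_in = √3·V·I·cosφ = 1.732 × 208 × 25.3 × 0.816 = 7437 W
P_out = η·P_in = 0.827 × 7437 = 6150 W
n = 1139 rpm
ω = 2π×1139/60 = 119.3 rad/s
τ = P_out/ω = 6150/119.3 = 51.6 N·m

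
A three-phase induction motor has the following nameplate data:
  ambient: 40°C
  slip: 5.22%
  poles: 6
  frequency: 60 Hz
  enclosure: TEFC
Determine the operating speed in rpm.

n_s = 120f/p = 120×60/6 = 1200 rpm
n = n_s(1 − s) = 1200 × (1 − 0.0522) = 1137 rpm

1137 rpm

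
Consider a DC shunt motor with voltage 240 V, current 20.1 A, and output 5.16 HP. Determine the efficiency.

79.8 %

P_out = 5.16 × 746 = 3849 W
P_in = V·I = 240 × 20.1 = 4824 W
η = P_out / P_in = 3849 / 4824 = 0.798 = 79.8%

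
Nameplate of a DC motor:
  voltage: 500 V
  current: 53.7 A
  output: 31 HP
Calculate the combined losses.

P_in = V·I = 500×53.7 = 26850 W
P_out = 31×746 = 23126 W
Losses = P_in − P_out = 26850 − 23126 = 3724 W

3.72 kW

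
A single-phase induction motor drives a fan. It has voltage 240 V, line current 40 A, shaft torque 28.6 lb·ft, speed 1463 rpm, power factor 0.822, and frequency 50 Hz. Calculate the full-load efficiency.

τ = 28.6 lb·ft × 1.356 = 38.78 N·m
ω = 2π × 1463/60 = 153.2 rad/s; P_out = τω = 38.78 × 153.2 = 5941 W
P_in = V·I·cosφ = 240 × 40 × 0.822 = 7891 W
η = P_out / P_in = 5941 / 7891 = 0.753 = 75.3%

75.3 %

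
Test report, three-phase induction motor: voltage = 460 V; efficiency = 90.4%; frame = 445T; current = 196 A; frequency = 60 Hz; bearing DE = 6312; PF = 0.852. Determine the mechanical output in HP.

161 HP

P_in = √3·V·I·cosφ = 1.732 × 460 × 196 × 0.852 = 133046 W
P_out = η·P_in = 0.904 × 133046 = 120274 W
= 120274/746 = 161 HP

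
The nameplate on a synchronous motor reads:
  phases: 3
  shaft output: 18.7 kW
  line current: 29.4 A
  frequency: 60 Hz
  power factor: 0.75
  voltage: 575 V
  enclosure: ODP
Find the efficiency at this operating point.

85.2 %

P_out = 18.7 kW = 18700 W
P_in = √3·V_L·I_L·cosφ = 1.732 × 575 × 29.4 × 0.75 = 21960 W
η = P_out / P_in = 18700 / 21960 = 0.852 = 85.2%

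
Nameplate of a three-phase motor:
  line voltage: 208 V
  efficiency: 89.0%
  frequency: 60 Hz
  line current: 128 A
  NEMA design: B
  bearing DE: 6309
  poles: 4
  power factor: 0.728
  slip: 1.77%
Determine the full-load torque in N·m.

P_in = √3·V·I·cosφ = 1.732 × 208 × 128 × 0.728 = 33570 W
P_out = η·P_in = 0.89 × 33570 = 29877 W
n_s = 120×60/4 = 1800 rpm; n = 1800×(1−0.0177) = 1768 rpm
ω = 2π×1768/60 = 185.1 rad/s
τ = P_out/ω = 29877/185.1 = 161 N·m

161 N·m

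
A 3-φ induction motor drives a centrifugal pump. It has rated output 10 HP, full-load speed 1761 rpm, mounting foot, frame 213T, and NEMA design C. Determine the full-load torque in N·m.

40.5 N·m

P_out = 10 × 746 = 7460 W
ω = 2π × 1761/60 = 184.4 rad/s
τ = P_out/ω = 7460/184.4 = 40.5 N·m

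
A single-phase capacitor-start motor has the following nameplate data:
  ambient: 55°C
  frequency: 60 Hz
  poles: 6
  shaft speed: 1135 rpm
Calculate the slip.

n_s = 120f/p = 120×60/6 = 1200 rpm
s = (n_s − n)/n_s = (1200 − 1135)/1200 = 0.0542

5.42 %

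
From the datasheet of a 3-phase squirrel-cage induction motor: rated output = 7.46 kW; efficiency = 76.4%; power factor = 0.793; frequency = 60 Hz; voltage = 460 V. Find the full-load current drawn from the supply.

15.5 A

P_out = 7.46 kW = 7460 W
P_in = P_out / η = 7460 / 0.764 = 9764 W
I_L = P_in / (√3·V_L·cosφ) = 9764 / (1.732 × 460 × 0.793) = 15.5 A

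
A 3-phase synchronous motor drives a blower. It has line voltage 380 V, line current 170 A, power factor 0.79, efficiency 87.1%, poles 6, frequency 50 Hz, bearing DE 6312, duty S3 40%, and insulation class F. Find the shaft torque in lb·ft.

P_in = √3·V·I·cosφ = 1.732 × 380 × 170 × 0.79 = 88391 W
P_out = η·P_in = 0.871 × 88391 = 76989 W
n = n_s = 120×50/6 = 1000 rpm (synchronous)
ω = 2π×1000/60 = 104.7 rad/s
τ = P_out/ω = 76989/104.7 = 735.3 N·m
In lb·ft: 735.3/1.356 = 542 lb·ft

542 lb·ft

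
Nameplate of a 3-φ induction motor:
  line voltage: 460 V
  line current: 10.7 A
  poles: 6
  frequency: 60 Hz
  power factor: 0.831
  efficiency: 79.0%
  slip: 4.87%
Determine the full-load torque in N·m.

46.8 N·m

P_in = √3·V·I·cosφ = 1.732 × 460 × 10.7 × 0.831 = 7084 W
P_out = η·P_in = 0.79 × 7084 = 5596 W
n_s = 120×60/6 = 1200 rpm; n = 1200×(1−0.0487) = 1142 rpm
ω = 2π×1142/60 = 119.6 rad/s
τ = P_out/ω = 5596/119.6 = 46.8 N·m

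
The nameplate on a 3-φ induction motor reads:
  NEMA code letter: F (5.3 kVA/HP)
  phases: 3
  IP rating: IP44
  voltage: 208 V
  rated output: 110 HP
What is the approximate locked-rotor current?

1620 A

S_LR = 5.3 × 110 = 583 kVA
I_LR = S_LR/(√3·V_L) = 583000/(1.732×208) = 1620 A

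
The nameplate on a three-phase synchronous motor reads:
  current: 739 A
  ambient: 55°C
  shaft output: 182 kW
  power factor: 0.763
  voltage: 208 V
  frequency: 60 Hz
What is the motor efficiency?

P_out = 182 kW = 182000 W
P_in = √3·V_L·I_L·cosφ = 1.732 × 208 × 739 × 0.763 = 203133 W
η = P_out / P_in = 182000 / 203133 = 0.896 = 89.6%

89.6 %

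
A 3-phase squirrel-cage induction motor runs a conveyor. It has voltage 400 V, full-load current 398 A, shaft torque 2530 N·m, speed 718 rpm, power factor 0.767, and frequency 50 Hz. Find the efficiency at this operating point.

ω = 2π × 718/60 = 75.19 rad/s; P_out = τω = 2530 × 75.19 = 190231 W
P_in = √3·V_L·I_L·cosφ = 1.732 × 400 × 398 × 0.767 = 211488 W
η = P_out / P_in = 190231 / 211488 = 0.899 = 89.9%

89.9 %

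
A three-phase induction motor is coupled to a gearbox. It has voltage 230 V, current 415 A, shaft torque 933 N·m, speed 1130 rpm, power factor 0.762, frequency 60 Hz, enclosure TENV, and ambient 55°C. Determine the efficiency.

87.6 %

ω = 2π × 1130/60 = 118.3 rad/s; P_out = τω = 933 × 118.3 = 110374 W
P_in = √3·V_L·I_L·cosφ = 1.732 × 230 × 415 × 0.762 = 125973 W
η = P_out / P_in = 110374 / 125973 = 0.876 = 87.6%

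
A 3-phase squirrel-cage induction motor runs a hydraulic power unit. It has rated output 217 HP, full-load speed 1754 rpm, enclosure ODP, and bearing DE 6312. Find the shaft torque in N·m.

881 N·m

P_out = 217 × 746 = 161882 W
ω = 2π × 1754/60 = 183.7 rad/s
τ = P_out/ω = 161882/183.7 = 881 N·m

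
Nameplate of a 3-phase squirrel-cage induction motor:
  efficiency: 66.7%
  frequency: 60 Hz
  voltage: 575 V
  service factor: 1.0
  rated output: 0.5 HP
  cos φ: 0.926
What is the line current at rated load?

0.606 A

P_out = 0.5 × 746 = 373 W
P_in = P_out / η = 373 / 0.667 = 559 W
I_L = P_in / (√3·V_L·cosφ) = 559 / (1.732 × 575 × 0.926) = 0.606 A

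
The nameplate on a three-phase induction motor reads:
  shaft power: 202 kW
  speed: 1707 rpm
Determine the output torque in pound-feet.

ω = 2π × 1707/60 = 178.8 rad/s
τ = P/ω = 202000/178.8 = 1130 N·m
In lb·ft: 1130/1.356 = 833 lb·ft

833 lb·ft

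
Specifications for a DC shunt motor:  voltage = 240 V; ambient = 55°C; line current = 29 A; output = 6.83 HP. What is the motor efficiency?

73.2 %

P_out = 6.83 × 746 = 5095 W
P_in = V·I = 240 × 29 = 6960 W
η = P_out / P_in = 5095 / 6960 = 0.732 = 73.2%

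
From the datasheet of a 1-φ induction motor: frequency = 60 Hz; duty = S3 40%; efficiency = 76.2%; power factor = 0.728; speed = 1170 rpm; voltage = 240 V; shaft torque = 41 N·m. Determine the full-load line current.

ω = 2π×1170/60 = 122.5 rad/s; P_out = τω = 41 × 122.5 = 5023 W
P_in = P_out / η = 5023 / 0.762 = 6592 W
I = P_in / (V·cosφ) = 6592 / (240 × 0.728) = 37.7 A

37.7 A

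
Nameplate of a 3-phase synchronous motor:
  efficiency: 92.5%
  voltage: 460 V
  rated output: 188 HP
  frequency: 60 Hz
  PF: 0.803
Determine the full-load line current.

P_out = 188 × 746 = 140248 W
P_in = P_out / η = 140248 / 0.925 = 151619 W
I_L = P_in / (√3·V_L·cosφ) = 151619 / (1.732 × 460 × 0.803) = 237 A

237 A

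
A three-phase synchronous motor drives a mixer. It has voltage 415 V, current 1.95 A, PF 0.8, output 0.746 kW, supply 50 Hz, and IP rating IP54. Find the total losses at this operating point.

375 W

P_in = √3·V·I·cosφ = 1.732×415×1.95×0.8 = 1121 W
P_out = 746 W
Losses = P_in − P_out = 1121 − 746 = 375 W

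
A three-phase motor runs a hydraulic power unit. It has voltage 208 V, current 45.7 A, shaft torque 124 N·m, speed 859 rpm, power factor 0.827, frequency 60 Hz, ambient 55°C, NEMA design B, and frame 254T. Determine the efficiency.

81.9 %

ω = 2π × 859/60 = 89.95 rad/s; P_out = τω = 124 × 89.95 = 11154 W
P_in = √3·V_L·I_L·cosφ = 1.732 × 208 × 45.7 × 0.827 = 13615 W
η = P_out / P_in = 11154 / 13615 = 0.819 = 81.9%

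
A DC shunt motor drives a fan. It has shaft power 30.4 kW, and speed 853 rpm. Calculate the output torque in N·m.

ω = 2π × 853/60 = 89.33 rad/s
τ = P/ω = 30400/89.33 = 340 N·m

340 N·m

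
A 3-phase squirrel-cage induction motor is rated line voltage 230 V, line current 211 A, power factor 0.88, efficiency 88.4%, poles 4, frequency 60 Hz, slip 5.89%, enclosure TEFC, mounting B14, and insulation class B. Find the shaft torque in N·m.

P_in = √3·V·I·cosφ = 1.732 × 230 × 211 × 0.88 = 73967 W
P_out = η·P_in = 0.884 × 73967 = 65387 W
n_s = 120×60/4 = 1800 rpm; n = 1800×(1−0.0589) = 1694 rpm
ω = 2π×1694/60 = 177.4 rad/s
τ = P_out/ω = 65387/177.4 = 369 N·m

369 N·m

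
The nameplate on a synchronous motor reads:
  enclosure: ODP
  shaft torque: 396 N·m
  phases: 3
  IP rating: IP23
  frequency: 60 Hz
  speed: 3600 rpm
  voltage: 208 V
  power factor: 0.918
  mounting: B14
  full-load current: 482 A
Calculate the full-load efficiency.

ω = 2π × 3600/60 = 377 rad/s; P_out = τω = 396 × 377 = 149292 W
P_in = √3·V_L·I_L·cosφ = 1.732 × 208 × 482 × 0.918 = 159405 W
η = P_out / P_in = 149292 / 159405 = 0.937 = 93.7%

93.7 %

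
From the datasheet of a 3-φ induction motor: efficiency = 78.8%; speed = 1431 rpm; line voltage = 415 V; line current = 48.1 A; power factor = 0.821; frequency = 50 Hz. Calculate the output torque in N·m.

P_in = √3·V·I·cosφ = 1.732 × 415 × 48.1 × 0.821 = 28385 W
P_out = η·P_in = 0.788 × 28385 = 22367 W
n = 1431 rpm
ω = 2π×1431/60 = 149.9 rad/s
τ = P_out/ω = 22367/149.9 = 149 N·m

149 N·m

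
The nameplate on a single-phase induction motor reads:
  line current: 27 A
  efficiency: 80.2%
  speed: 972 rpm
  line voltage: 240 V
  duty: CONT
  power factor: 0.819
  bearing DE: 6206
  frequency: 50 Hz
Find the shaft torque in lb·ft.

P_in = V·I·cosφ = 240 × 27 × 0.819 = 5307 W
P_out = η·P_in = 0.802 × 5307 = 4256 W
n = 972 rpm
ω = 2π×972/60 = 101.8 rad/s
τ = P_out/ω = 4256/101.8 = 41.81 N·m
In lb·ft: 41.81/1.356 = 30.8 lb·ft

30.8 lb·ft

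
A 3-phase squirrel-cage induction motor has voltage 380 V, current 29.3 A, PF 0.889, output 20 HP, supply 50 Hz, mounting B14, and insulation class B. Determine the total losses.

P_in = √3·V·I·cosφ = 1.732×380×29.3×0.889 = 17144 W
P_out = 20×746 = 14920 W
Losses = P_in − P_out = 17144 − 14920 = 2224 W

2.22 kW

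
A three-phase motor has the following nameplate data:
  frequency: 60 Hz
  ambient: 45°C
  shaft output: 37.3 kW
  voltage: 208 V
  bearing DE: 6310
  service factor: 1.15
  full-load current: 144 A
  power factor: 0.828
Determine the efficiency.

P_out = 37.3 kW = 37300 W
P_in = √3·V_L·I_L·cosφ = 1.732 × 208 × 144 × 0.828 = 42954 W
η = P_out / P_in = 37300 / 42954 = 0.868 = 86.8%

86.8 %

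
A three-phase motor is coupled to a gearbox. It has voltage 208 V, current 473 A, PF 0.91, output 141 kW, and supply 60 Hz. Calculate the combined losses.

P_in = √3·V·I·cosφ = 1.732×208×473×0.91 = 155065 W
P_out = 141000 W
Losses = P_in − P_out = 155065 − 141000 = 14065 W

14100 W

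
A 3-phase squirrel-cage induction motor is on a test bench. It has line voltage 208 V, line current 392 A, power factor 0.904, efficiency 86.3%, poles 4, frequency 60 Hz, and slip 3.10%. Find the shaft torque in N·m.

P_in = √3·V·I·cosφ = 1.732 × 208 × 392 × 0.904 = 127663 W
P_out = η·P_in = 0.863 × 127663 = 110173 W
n_s = 120×60/4 = 1800 rpm; n = 1800×(1−0.031) = 1744 rpm
ω = 2π×1744/60 = 182.6 rad/s
τ = P_out/ω = 110173/182.6 = 603 N·m

603 N·m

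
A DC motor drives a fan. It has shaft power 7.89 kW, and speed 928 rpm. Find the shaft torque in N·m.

ω = 2π × 928/60 = 97.18 rad/s
τ = P/ω = 7890/97.18 = 81.2 N·m

81.2 N·m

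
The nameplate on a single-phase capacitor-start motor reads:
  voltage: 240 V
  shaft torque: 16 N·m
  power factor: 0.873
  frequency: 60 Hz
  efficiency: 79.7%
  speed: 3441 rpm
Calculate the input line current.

34.5 A

ω = 2π×3441/60 = 360.3 rad/s; P_out = τω = 16 × 360.3 = 5765 W
P_in = P_out / η = 5765 / 0.797 = 7233 W
I = P_in / (V·cosφ) = 7233 / (240 × 0.873) = 34.5 A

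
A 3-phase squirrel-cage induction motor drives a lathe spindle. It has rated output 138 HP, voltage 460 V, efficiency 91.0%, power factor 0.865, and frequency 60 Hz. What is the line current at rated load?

164 A

P_out = 138 × 746 = 102948 W
P_in = P_out / η = 102948 / 0.910 = 113130 W
I_L = P_in / (√3·V_L·cosφ) = 113130 / (1.732 × 460 × 0.865) = 164 A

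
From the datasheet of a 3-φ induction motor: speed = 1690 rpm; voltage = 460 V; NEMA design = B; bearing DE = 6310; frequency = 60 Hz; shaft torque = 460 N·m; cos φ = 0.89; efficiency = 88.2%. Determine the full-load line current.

130 A

ω = 2π×1690/60 = 177 rad/s; P_out = τω = 460 × 177 = 81420 W
P_in = P_out / η = 81420 / 0.882 = 92313 W
I_L = P_in / (√3·V_L·cosφ) = 92313 / (1.732 × 460 × 0.89) = 130 A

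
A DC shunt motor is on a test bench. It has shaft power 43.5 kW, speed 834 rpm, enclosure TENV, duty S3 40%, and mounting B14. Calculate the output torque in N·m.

498 N·m

ω = 2π × 834/60 = 87.34 rad/s
τ = P/ω = 43500/87.34 = 498 N·m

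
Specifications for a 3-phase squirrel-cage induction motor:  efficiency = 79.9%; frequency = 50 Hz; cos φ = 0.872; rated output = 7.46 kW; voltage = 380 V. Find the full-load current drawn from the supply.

16.3 A

P_out = 7.46 kW = 7460 W
P_in = P_out / η = 7460 / 0.799 = 9337 W
I_L = P_in / (√3·V_L·cosφ) = 9337 / (1.732 × 380 × 0.872) = 16.3 A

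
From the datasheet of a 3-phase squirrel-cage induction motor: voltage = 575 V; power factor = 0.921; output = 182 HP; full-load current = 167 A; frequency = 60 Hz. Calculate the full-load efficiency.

P_out = 182 × 746 = 135772 W
P_in = √3·V_L·I_L·cosφ = 1.732 × 575 × 167 × 0.921 = 153176 W
η = P_out / P_in = 135772 / 153176 = 0.886 = 88.6%

88.6 %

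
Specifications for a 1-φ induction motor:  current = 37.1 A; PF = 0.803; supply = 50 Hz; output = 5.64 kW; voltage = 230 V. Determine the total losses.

P_in = V·I·cosφ = 230×37.1×0.803 = 6852 W
P_out = 5640 W
Losses = P_in − P_out = 6852 − 5640 = 1212 W

1.21 kW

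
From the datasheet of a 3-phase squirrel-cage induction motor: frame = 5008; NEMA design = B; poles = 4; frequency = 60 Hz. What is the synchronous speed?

n_s = 120f/p = 120×60/4 = 1800 rpm

1800 rpm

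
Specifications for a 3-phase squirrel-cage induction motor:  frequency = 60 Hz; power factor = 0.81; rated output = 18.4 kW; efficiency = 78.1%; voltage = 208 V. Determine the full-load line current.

P_out = 18.4 kW = 18400 W
P_in = P_out / η = 18400 / 0.781 = 23560 W
I_L = P_in / (√3·V_L·cosφ) = 23560 / (1.732 × 208 × 0.81) = 80.7 A

80.7 A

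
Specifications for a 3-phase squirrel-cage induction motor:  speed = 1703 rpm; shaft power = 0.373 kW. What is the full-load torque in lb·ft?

1.54 lb·ft

ω = 2π × 1703/60 = 178.3 rad/s
τ = P/ω = 373/178.3 = 2.092 N·m
In lb·ft: 2.092/1.356 = 1.54 lb·ft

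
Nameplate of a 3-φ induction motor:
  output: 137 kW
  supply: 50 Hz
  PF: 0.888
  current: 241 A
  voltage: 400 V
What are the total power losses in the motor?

P_in = √3·V·I·cosφ = 1.732×400×241×0.888 = 148265 W
P_out = 137000 W
Losses = P_in − P_out = 148265 − 137000 = 11265 W

11300 W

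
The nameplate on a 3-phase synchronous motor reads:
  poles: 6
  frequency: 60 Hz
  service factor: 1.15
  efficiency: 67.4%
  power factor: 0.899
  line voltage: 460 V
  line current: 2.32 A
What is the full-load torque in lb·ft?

6.57 lb·ft

P_in = √3·V·I·cosφ = 1.732 × 460 × 2.32 × 0.899 = 1662 W
P_out = η·P_in = 0.674 × 1662 = 1120 W
n = n_s = 120×60/6 = 1200 rpm (synchronous)
ω = 2π×1200/60 = 125.7 rad/s
τ = P_out/ω = 1120/125.7 = 8.91 N·m
In lb·ft: 8.91/1.356 = 6.57 lb·ft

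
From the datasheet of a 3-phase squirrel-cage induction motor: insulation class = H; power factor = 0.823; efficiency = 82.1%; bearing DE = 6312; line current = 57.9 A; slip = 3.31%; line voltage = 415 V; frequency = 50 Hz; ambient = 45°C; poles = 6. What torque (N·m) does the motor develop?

P_in = √3·V·I·cosφ = 1.732 × 415 × 57.9 × 0.823 = 34251 W
P_out = η·P_in = 0.821 × 34251 = 28120 W
n_s = 120×50/6 = 1000 rpm; n = 1000×(1−0.0331) = 967 rpm
ω = 2π×967/60 = 101.3 rad/s
τ = P_out/ω = 28120/101.3 = 278 N·m

278 N·m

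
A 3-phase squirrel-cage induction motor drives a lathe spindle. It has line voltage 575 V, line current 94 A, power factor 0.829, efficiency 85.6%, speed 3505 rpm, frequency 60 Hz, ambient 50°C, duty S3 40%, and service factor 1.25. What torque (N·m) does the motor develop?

181 N·m

P_in = √3·V·I·cosφ = 1.732 × 575 × 94 × 0.829 = 77607 W
P_out = η·P_in = 0.856 × 77607 = 66432 W
n = 3505 rpm
ω = 2π×3505/60 = 367 rad/s
τ = P_out/ω = 66432/367 = 181 N·m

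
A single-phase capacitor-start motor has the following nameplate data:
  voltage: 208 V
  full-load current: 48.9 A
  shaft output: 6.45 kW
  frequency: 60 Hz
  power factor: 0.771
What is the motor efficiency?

82.2 %

P_out = 6.45 kW = 6450 W
P_in = V·I·cosφ = 208 × 48.9 × 0.771 = 7842 W
η = P_out / P_in = 6450 / 7842 = 0.822 = 82.2%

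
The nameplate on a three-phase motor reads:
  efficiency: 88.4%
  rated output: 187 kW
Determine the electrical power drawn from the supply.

212 kW

P_out = 187000 W
P_in = P_out/η = 187000/0.884 = 211538 W = 212 kW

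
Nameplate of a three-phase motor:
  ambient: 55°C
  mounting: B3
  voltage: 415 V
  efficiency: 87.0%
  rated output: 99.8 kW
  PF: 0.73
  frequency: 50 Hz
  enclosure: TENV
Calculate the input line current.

219 A

P_out = 99.8 kW = 99800 W
P_in = P_out / η = 99800 / 0.870 = 114713 W
I_L = P_in / (√3·V_L·cosφ) = 114713 / (1.732 × 415 × 0.73) = 219 A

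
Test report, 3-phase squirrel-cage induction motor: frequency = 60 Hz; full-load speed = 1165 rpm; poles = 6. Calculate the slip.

2.92 %

n_s = 120f/p = 120×60/6 = 1200 rpm
s = (n_s − n)/n_s = (1200 − 1165)/1200 = 0.0292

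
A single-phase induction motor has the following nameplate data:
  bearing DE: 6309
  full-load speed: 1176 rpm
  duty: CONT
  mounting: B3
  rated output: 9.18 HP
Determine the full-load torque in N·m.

P_out = 9.18 × 746 = 6848 W
ω = 2π × 1176/60 = 123.2 rad/s
τ = P_out/ω = 6848/123.2 = 55.6 N·m

55.6 N·m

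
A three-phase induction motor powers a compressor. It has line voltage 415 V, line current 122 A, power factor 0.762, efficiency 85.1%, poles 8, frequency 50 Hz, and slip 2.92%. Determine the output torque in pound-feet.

550 lb·ft

P_in = √3·V·I·cosφ = 1.732 × 415 × 122 × 0.762 = 66821 W
P_out = η·P_in = 0.851 × 66821 = 56865 W
n_s = 120×50/8 = 750 rpm; n = 750×(1−0.0292) = 728 rpm
ω = 2π×728/60 = 76.24 rad/s
τ = P_out/ω = 56865/76.24 = 745.9 N·m
In lb·ft: 745.9/1.356 = 550 lb·ft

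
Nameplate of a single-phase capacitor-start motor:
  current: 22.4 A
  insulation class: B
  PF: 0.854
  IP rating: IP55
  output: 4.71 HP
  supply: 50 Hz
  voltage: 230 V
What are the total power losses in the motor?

886 W

P_in = V·I·cosφ = 230×22.4×0.854 = 4400 W
P_out = 4.71×746 = 3514 W
Losses = P_in − P_out = 4400 − 3514 = 886 W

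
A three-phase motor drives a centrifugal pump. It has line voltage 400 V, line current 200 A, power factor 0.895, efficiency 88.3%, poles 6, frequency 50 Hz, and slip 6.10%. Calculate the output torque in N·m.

P_in = √3·V·I·cosφ = 1.732 × 400 × 200 × 0.895 = 124011 W
P_out = η·P_in = 0.883 × 124011 = 109502 W
n_s = 120×50/6 = 1000 rpm; n = 1000×(1−0.061) = 939 rpm
ω = 2π×939/60 = 98.33 rad/s
τ = P_out/ω = 109502/98.33 = 1110 N·m

1110 N·m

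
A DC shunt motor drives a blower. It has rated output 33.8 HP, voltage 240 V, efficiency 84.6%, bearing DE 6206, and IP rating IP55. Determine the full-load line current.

124 A

P_out = 33.8 × 746 = 25215 W
P_in = P_out / η = 25215 / 0.846 = 29805 W
I = P_in / V = 29805 / 240 = 124 A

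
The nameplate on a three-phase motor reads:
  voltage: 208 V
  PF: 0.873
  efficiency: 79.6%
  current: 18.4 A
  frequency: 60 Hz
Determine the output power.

P_in = √3·V·I·cosφ = 1.732 × 208 × 18.4 × 0.873 = 5787 W
P_out = η·P_in = 0.796 × 5787 = 4606 W

4.61 kW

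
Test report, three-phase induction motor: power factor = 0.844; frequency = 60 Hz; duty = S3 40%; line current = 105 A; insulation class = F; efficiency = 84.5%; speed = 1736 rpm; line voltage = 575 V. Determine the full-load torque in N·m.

P_in = √3·V·I·cosφ = 1.732 × 575 × 105 × 0.844 = 88257 W
P_out = η·P_in = 0.845 × 88257 = 74577 W
n = 1736 rpm
ω = 2π×1736/60 = 181.8 rad/s
τ = P_out/ω = 74577/181.8 = 410 N·m

410 N·m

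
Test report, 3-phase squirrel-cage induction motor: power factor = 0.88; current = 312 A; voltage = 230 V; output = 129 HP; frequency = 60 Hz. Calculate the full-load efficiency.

88.0 %

P_out = 129 × 746 = 96234 W
P_in = √3·V_L·I_L·cosφ = 1.732 × 230 × 312 × 0.88 = 109374 W
η = P_out / P_in = 96234 / 109374 = 0.880 = 88.0%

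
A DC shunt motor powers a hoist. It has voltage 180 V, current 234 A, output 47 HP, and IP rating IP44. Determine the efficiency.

P_out = 47 × 746 = 35062 W
P_in = V·I = 180 × 234 = 42120 W
η = P_out / P_in = 35062 / 42120 = 0.832 = 83.2%

83.2 %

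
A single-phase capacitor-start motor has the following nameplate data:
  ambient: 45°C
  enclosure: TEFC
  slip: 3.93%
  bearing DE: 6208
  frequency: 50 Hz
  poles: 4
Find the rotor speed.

n_s = 120f/p = 120×50/4 = 1500 rpm
n = n_s(1 − s) = 1500 × (1 − 0.0393) = 1441 rpm

1441 rpm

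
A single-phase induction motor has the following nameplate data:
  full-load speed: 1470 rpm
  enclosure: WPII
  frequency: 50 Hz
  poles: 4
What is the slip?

2.00 %

n_s = 120f/p = 120×50/4 = 1500 rpm
s = (n_s − n)/n_s = (1500 − 1470)/1500 = 0.0200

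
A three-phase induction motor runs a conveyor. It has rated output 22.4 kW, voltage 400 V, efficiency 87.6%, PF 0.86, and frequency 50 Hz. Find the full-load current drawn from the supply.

P_out = 22.4 kW = 22400 W
P_in = P_out / η = 22400 / 0.876 = 25571 W
I_L = P_in / (√3·V_L·cosφ) = 25571 / (1.732 × 400 × 0.86) = 42.9 A

42.9 A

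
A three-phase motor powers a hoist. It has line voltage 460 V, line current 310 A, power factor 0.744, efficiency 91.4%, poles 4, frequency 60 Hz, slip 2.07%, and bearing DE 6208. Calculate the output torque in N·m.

910 N·m

P_in = √3·V·I·cosφ = 1.732 × 460 × 310 × 0.744 = 183756 W
P_out = η·P_in = 0.914 × 183756 = 167953 W
n_s = 120×60/4 = 1800 rpm; n = 1800×(1−0.0207) = 1763 rpm
ω = 2π×1763/60 = 184.6 rad/s
τ = P_out/ω = 167953/184.6 = 910 N·m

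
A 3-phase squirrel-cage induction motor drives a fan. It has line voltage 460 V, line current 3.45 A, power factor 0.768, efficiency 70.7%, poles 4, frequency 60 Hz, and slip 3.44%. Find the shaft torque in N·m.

P_in = √3·V·I·cosφ = 1.732 × 460 × 3.45 × 0.768 = 2111 W
P_out = η·P_in = 0.707 × 2111 = 1492 W
n_s = 120×60/4 = 1800 rpm; n = 1800×(1−0.0344) = 1738 rpm
ω = 2π×1738/60 = 182 rad/s
τ = P_out/ω = 1492/182 = 8.2 N·m

8.2 N·m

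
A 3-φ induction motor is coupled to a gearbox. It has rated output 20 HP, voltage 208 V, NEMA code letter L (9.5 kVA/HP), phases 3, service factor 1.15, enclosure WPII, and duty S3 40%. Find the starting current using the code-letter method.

S_LR = 9.5 × 20 = 190 kVA
I_LR = S_LR/(√3·V_L) = 190000/(1.732×208) = 527 A

527 A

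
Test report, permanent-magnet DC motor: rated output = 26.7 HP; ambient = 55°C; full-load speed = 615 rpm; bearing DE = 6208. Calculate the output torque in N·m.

P_out = 26.7 × 746 = 19918 W
ω = 2π × 615/60 = 64.4 rad/s
τ = P_out/ω = 19918/64.4 = 309 N·m

309 N·m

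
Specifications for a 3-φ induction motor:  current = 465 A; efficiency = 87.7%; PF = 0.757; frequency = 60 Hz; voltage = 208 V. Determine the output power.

P_in = √3·V·I·cosφ = 1.732 × 208 × 465 × 0.757 = 126812 W
P_out = η·P_in = 0.877 × 126812 = 111214 W

111 kW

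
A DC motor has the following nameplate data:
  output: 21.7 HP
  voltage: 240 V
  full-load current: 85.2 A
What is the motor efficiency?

79.2 %

P_out = 21.7 × 746 = 16188 W
P_in = V·I = 240 × 85.2 = 20448 W
η = P_out / P_in = 16188 / 20448 = 0.792 = 79.2%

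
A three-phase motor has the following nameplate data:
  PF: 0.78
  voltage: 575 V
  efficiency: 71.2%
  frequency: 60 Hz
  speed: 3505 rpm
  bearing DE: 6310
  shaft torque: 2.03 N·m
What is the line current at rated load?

ω = 2π×3505/60 = 367 rad/s; P_out = τω = 2.03 × 367 = 745 W
P_in = P_out / η = 745 / 0.712 = 1046 W
I_L = P_in / (√3·V_L·cosφ) = 1046 / (1.732 × 575 × 0.78) = 1.35 A

1.35 A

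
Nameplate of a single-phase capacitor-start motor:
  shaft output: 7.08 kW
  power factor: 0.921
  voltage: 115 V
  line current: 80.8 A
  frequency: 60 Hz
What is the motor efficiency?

82.7 %

P_out = 7.08 kW = 7080 W
P_in = V·I·cosφ = 115 × 80.8 × 0.921 = 8558 W
η = P_out / P_in = 7080 / 8558 = 0.827 = 82.7%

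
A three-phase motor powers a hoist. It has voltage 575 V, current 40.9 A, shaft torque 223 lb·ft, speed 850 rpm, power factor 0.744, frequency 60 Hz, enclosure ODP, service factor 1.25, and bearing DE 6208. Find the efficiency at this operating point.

τ = 223 lb·ft × 1.356 = 302.4 N·m
ω = 2π × 850/60 = 89.01 rad/s; P_out = τω = 302.4 × 89.01 = 26917 W
P_in = √3·V_L·I_L·cosφ = 1.732 × 575 × 40.9 × 0.744 = 30305 W
η = P_out / P_in = 26917 / 30305 = 0.888 = 88.8%

88.8 %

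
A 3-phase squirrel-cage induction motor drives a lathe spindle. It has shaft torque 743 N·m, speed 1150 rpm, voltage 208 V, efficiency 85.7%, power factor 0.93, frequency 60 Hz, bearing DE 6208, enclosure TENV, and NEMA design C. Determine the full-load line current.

ω = 2π×1150/60 = 120.4 rad/s; P_out = τω = 743 × 120.4 = 89457 W
P_in = P_out / η = 89457 / 0.857 = 104384 W
I_L = P_in / (√3·V_L·cosφ) = 104384 / (1.732 × 208 × 0.93) = 312 A

312 A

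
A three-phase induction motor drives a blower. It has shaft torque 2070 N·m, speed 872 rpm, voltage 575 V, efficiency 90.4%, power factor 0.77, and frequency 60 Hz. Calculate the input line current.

273 A

ω = 2π×872/60 = 91.32 rad/s; P_out = τω = 2070 × 91.32 = 189032 W
P_in = P_out / η = 189032 / 0.904 = 209106 W
I_L = P_in / (√3·V_L·cosφ) = 209106 / (1.732 × 575 × 0.77) = 273 A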